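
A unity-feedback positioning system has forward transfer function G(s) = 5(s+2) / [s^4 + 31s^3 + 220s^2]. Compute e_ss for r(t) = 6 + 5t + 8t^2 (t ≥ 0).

Factoring s^2 from the denominator leaves a polynomial with constant term 220, so the system is type 2. By superposition:
  • 6: tracked with zero error.
  • 5t: tracked with zero error.
  • 8t^2: e_ss = 16/K_a with K_a=1/22 → 352.
Total e_ss = 352.

352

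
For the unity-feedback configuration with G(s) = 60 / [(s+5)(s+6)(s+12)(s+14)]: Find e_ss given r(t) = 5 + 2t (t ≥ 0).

infinity

No free integrators in G(s): this is a type 0 system. By superposition:
  • 5: e_ss = 5/(1+K_p) with K_p=1/84 → 84/17.
  • 2t: a type-0 system cannot track it, e_ss → ∞.
The unbounded component dominates.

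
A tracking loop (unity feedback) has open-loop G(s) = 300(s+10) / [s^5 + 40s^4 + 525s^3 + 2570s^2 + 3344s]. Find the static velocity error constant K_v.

375/418

Factoring s from the denominator leaves a polynomial with constant term 3344, so the system is type 1.
K_v = lim_{s→0} s·G(s) = 300·10 / 3344 = 375/418.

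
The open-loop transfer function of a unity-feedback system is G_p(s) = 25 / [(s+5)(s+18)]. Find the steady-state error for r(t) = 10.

G_p(s) has no factors of s in the denominator, so the system is type 0.
K_p = lim_{s→0} G_p(s) = 25 / (5·18) = 5/18.
e_ss = 10/(1 + K_p) = 10/(23/18) = 180/23.

180/23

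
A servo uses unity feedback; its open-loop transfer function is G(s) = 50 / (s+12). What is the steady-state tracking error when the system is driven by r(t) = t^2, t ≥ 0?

infinity

The open loop has no poles at the origin → type 0 system.
K_a = lim_{s→0} s^2·G(s) = 0; the steady-state error to this parabolic input grows without bound.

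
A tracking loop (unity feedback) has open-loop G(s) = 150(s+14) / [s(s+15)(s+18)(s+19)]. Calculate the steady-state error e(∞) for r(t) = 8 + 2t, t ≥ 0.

171/35

One free integrator in G(s): this is a type 1 system. By superposition:
  • 8: tracked with zero error.
  • 2t: e_ss = 2/K_v with K_v=70/171 → 171/35.
Total e_ss = 171/35.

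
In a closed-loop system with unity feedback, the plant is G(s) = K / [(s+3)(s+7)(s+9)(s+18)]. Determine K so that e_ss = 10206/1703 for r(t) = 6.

4

The open loop has no poles at the origin → type 0 system.
K_p = lim_{s→0} G(s) = K / (3·7·9·18) = (1/3402)·K.
e_ss = 6/(1 + K_p) = 10206/1703 ⇒ 1 + (1/3402)·K = 1703/1701 ⇒ K = 4.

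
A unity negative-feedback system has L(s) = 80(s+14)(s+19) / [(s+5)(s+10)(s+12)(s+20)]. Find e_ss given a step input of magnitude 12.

No free integrators in L(s): this is a type 0 system.
K_p = lim_{s→0} L(s) = 80·14·19 / (5·10·12·20) = 133/75.
e_ss = 12/(1 + K_p) = 12/(208/75) = 225/52.

225/52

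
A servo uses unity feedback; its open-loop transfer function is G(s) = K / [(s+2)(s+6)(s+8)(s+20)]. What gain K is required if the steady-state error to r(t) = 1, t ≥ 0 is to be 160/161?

12

System type = 0 (no poles at s=0).
K_p = lim_{s→0} G(s) = K / (2·6·8·20) = (1/1920)·K.
e_ss = 1/(1 + K_p) = 160/161 ⇒ 1 + (1/1920)·K = 161/160 ⇒ K = 12.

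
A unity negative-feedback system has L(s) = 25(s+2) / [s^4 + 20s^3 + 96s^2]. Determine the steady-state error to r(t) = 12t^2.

46.08

Lowest-order denominator term is 96s^2, so the open loop has 2 poles at the origin → type 2 system.
K_a = lim_{s→0} s^2·L(s) = 25·2 / 96 = 25/48.
r(t) = 12t^2 gives R(s) = 24/s^3.
e_ss = 24/K_a = 24/(25/48) = 46.08.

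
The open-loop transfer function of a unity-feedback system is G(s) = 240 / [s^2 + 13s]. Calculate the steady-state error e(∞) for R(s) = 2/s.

0

The denominator has no term below 13s — 1 pole at s=0, type 1.
K_p = ∞ for a type-1 system; e_ss to a step is zero.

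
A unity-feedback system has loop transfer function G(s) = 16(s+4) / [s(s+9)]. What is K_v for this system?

64/9

G(s) has one factor of s in the denominator, so the system is type 1.
K_v = lim_{s→0} s·G(s) = 16·4 / (9) = 64/9.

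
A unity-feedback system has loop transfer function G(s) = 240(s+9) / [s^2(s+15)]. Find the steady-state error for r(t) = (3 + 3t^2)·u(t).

1/24

Two free integrators in G(s): this is a type 2 system. Taking each input component in turn:
  • 3: tracked with zero error.
  • 3t^2: e_ss = 6/K_a with K_a=144 → 1/24.
Total e_ss = 1/24.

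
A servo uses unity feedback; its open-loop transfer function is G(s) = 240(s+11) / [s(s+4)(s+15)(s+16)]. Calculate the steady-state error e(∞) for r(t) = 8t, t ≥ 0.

G(s) has one factor of s in the denominator, so the system is type 1.
K_v = lim_{s→0} s·G(s) = 240·11 / (4·15·16) = 2.75.
e_ss = 8/K_v = 8/2.75 = 32/11.

32/11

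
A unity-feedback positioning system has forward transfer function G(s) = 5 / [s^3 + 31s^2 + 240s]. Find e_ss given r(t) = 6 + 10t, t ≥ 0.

480

Factoring s from the denominator leaves a polynomial with constant term 240, so the system is type 1. Treating each term separately:
  • 6: tracked with zero error.
  • 10t: e_ss = 10/K_v with K_v=1/48 → 480.
Total e_ss = 480.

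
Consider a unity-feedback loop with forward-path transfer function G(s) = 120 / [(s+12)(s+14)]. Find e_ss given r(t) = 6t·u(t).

No free integrators in G(s): this is a type 0 system.
K_v = lim_{s→0} s·G(s) = 0; the steady-state error to this ramp input grows without bound.

infinity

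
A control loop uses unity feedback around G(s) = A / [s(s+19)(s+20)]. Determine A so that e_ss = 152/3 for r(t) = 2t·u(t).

The open loop has one pole at the origin → type 1 system.
K_v = lim_{s→0} s·G(s) = A / (19·20) = (1/380)·A.
e_ss = 2/K_v = 152/3 ⇒ K_v = 3/76 ⇒ A = (3/76)/(1/380) = 15.

15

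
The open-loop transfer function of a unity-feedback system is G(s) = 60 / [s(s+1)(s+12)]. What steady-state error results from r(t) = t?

System type = 1 (one pole at s=0).
K_v = lim_{s→0} s·G(s) = 60 / (1·12) = 5.
e_ss = 1/K_v = 1/5 = 0.2.

0.2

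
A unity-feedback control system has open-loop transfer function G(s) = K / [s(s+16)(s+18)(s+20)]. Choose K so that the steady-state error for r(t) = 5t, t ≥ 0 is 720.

40

One free integrator in G(s): this is a type 1 system.
K_v = lim_{s→0} s·G(s) = K / (16·18·20) = (1/5760)·K.
e_ss = 5/K_v = 720 ⇒ K_v = 1/144 ⇒ K = (1/144)/(1/5760) = 40.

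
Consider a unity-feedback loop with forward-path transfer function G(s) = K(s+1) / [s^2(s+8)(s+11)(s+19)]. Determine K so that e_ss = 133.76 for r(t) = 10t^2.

The open loop has two poles at the origin → type 2 system.
K_a = lim_{s→0} s^2·G(s) = K·1 / (8·11·19) = (1/1672)·K.
e_ss = 20/K_a = 133.76 ⇒ K_a = 125/836 ⇒ K = (125/836)/(1/1672) = 250.

250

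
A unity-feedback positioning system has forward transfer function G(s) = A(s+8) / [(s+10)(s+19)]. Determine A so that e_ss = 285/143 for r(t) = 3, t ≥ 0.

12

The open loop has no poles at the origin → type 0 system.
K_p = lim_{s→0} G(s) = A·8 / (10·19) = (4/95)·A.
e_ss = 3/(1 + K_p) = 285/143 ⇒ 1 + (4/95)·A = 143/95 ⇒ A = 12.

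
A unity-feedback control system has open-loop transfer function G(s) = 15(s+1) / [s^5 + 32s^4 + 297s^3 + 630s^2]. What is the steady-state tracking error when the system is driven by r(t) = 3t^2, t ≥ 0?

252

The denominator has no term below 630s^2 — 2 poles at s=0, type 2.
K_a = lim_{s→0} s^2·G(s) = 15·1 / 630 = 1/42.
r(t) = 3t^2 gives R(s) = 6/s^3.
e_ss = 6/K_a = 6/(1/42) = 252.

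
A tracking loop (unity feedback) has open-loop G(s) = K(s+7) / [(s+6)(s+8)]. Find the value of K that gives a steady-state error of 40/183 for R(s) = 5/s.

150

The open loop has no poles at the origin → type 0 system.
K_p = lim_{s→0} G(s) = K·7 / (6·8) = (7/48)·K.
e_ss = 5/(1 + K_p) = 40/183 ⇒ 1 + (7/48)·K = 22.875 ⇒ K = 150.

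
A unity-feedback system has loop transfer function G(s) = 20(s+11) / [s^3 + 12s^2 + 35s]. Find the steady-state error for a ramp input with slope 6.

21/22

Lowest-order denominator term is 35s, so the open loop has 1 pole at the origin → type 1 system.
K_v = lim_{s→0} s·G(s) = 20·11 / 35 = 44/7.
e_ss = 6/K_v = 6/(44/7) = 21/22.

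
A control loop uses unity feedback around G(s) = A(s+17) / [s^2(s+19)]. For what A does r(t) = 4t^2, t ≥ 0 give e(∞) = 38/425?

G(s) has two factors of s in the denominator, so the system is type 2.
K_a = lim_{s→0} s^2·G(s) = A·17 / (19) = (17/19)·A.
e_ss = 8/K_a = 38/425 ⇒ K_a = 1700/19 ⇒ A = (1700/19)/(17/19) = 100.

100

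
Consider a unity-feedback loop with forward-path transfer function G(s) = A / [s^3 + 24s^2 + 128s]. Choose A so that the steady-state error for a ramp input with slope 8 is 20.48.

50

Factoring s from the denominator leaves a polynomial with constant term 128, so the system is type 1.
K_v = lim_{s→0} s·G(s) = A / 128 = (1/128)·A.
e_ss = 8/K_v = 20.48 ⇒ K_v = 25/64 ⇒ A = (25/64)/(1/128) = 50.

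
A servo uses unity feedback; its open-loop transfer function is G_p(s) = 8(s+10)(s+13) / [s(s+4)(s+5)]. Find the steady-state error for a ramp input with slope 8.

System type = 1 (one pole at s=0).
K_v = lim_{s→0} s·G_p(s) = 8·10·13 / (4·5) = 52.
e_ss = 8/K_v = 8/52 = 2/13.

2/13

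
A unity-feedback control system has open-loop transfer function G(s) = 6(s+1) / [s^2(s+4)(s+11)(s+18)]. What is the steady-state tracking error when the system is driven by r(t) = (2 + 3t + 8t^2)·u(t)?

2112

The open loop has two poles at the origin → type 2 system. Taking each input component in turn:
  • 2: tracked with zero error.
  • 3t: tracked with zero error.
  • 8t^2: e_ss = 16/K_a with K_a=1/132 → 2112.
Total e_ss = 2112.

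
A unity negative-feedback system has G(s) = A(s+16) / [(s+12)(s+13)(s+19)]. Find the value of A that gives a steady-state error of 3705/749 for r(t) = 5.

System type = 0 (no poles at s=0).
K_p = lim_{s→0} G(s) = A·16 / (12·13·19) = (4/741)·A.
e_ss = 5/(1 + K_p) = 3705/749 ⇒ 1 + (4/741)·A = 749/741 ⇒ A = 2.

2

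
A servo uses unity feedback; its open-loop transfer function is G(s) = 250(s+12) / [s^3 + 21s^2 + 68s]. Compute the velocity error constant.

Factoring s from the denominator leaves a polynomial with constant term 68, so the system is type 1.
K_v = lim_{s→0} s·G(s) = 250·12 / 68 = 750/17.

750/17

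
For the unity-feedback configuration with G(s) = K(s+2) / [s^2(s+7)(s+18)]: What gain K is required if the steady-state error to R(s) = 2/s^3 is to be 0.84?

The open loop has two poles at the origin → type 2 system.
K_a = lim_{s→0} s^2·G(s) = K·2 / (7·18) = (1/63)·K.
e_ss = 2/K_a = 0.84 ⇒ K_a = 50/21 ⇒ K = (50/21)/(1/63) = 150.

150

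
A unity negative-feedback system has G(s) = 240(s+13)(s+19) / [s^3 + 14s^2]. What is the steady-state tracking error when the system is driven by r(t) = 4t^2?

Factoring s^2 from the denominator leaves a polynomial with constant term 14, so the system is type 2.
K_a = lim_{s→0} s^2·G(s) = 240·13·19 / 14 = 29640/7.
r(t) = 4t^2 gives R(s) = 8/s^3.
e_ss = 8/K_a = 8/(29640/7) = 7/3705.

7/3705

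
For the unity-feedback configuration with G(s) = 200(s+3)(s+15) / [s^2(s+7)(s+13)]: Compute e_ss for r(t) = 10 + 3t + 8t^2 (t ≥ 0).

The open loop has two poles at the origin → type 2 system. Taking each input component in turn:
  • 10: tracked with zero error.
  • 3t: tracked with zero error.
  • 8t^2: e_ss = 16/K_a with K_a=9000/91 → 182/1125.
Total e_ss = 182/1125.

182/1125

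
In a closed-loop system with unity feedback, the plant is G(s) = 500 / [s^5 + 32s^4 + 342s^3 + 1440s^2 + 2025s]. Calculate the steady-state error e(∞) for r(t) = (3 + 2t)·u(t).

The denominator has no term below 2025s — 1 pole at s=0, type 1. Taking each input component in turn:
  • 3: tracked with zero error.
  • 2t: e_ss = 2/K_v with K_v=20/81 → 8.1.
Total e_ss = 8.1.

8.1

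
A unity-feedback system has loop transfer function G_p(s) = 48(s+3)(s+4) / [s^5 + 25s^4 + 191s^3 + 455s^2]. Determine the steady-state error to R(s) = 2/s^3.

The denominator has no term below 455s^2 — 2 poles at s=0, type 2.
K_a = lim_{s→0} s^2·G_p(s) = 48·3·4 / 455 = 576/455.
r(t) = t^2 gives R(s) = 2/s^3.
e_ss = 2/K_a = 2/(576/455) = 455/288.

455/288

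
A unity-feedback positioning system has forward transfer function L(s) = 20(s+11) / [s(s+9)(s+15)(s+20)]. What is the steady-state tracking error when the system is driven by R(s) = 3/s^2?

System type = 1 (one pole at s=0).
K_v = lim_{s→0} s·L(s) = 20·11 / (9·15·20) = 11/135.
e_ss = 3/K_v = 3/(11/135) = 405/11.

405/11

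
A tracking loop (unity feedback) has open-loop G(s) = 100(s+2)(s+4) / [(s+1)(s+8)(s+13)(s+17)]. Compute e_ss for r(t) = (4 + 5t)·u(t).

G(s) has no factors of s in the denominator, so the system is type 0. Treating each term separately:
  • 4: e_ss = 4/(1+K_p) with K_p=100/221 → 884/321.
  • 5t: a type-0 system cannot track it, e_ss → ∞.
The unbounded component dominates.

infinity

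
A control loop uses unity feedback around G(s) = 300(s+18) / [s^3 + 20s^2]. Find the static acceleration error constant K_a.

Factoring s^2 from the denominator leaves a polynomial with constant term 20, so the system is type 2.
K_a = lim_{s→0} s^2·G(s) = 300·18 / 20 = 270.

270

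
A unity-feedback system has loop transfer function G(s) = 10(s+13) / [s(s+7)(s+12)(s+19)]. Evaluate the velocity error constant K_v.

The open loop has one pole at the origin → type 1 system.
K_v = lim_{s→0} s·G(s) = 10·13 / (7·12·19) = 65/798.

65/798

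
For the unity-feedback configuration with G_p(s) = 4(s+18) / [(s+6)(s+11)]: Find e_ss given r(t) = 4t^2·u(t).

infinity

No free integrators in G_p(s): this is a type 0 system.
K_a = lim_{s→0} s^2·G_p(s) = 0; the steady-state error to this parabolic input grows without bound.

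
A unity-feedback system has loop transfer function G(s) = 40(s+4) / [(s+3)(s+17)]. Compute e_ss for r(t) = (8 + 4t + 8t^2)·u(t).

G(s) has no factors of s in the denominator, so the system is type 0. Treating each term separately:
  • 8: e_ss = 8/(1+K_p) with K_p=160/51 → 408/211.
  • 4t: a type-0 system cannot track it, e_ss → ∞.
  • 8t^2: a type-0 system cannot track it, e_ss → ∞.
The unbounded component dominates.

infinity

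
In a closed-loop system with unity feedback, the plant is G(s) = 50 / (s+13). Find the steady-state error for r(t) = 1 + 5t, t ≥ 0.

infinity

G(s) has no factors of s in the denominator, so the system is type 0. Taking each input component in turn:
  • 1: e_ss = 1/(1+K_p) with K_p=50/13 → 13/63.
  • 5t: a type-0 system cannot track it, e_ss → ∞.
The unbounded component dominates.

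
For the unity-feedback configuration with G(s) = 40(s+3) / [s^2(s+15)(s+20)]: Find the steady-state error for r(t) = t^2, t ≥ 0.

5

G(s) has two factors of s in the denominator, so the system is type 2.
K_a = lim_{s→0} s^2·G(s) = 40·3 / (15·20) = 0.4.
r(t) = t^2 gives R(s) = 2/s^3.
e_ss = 2/K_a = 2/0.4 = 5.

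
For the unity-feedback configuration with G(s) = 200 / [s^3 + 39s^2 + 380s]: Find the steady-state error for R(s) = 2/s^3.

infinity

Lowest-order denominator term is 380s, so the open loop has 1 pole at the origin → type 1 system.
K_a = lim_{s→0} s^2·G(s) = 0; the steady-state error to this parabolic input grows without bound.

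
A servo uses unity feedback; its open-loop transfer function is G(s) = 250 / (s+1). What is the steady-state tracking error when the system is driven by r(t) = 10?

10/251

The open loop has no poles at the origin → type 0 system.
K_p = lim_{s→0} G(s) = 250 / (1) = 250.
e_ss = 10/(1 + K_p) = 10/251.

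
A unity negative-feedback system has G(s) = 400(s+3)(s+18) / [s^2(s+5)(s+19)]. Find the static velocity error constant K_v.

infinity

K_v = lim_{s→0} s·G(s); with 2 poles at the origin the limit diverges, so K_v = ∞.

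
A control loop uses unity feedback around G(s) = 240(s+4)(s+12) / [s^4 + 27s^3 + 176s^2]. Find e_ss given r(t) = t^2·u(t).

11/360

The denominator has no term below 176s^2 — 2 poles at s=0, type 2.
K_a = lim_{s→0} s^2·G(s) = 240·4·12 / 176 = 720/11.
r(t) = t^2 gives R(s) = 2/s^3.
e_ss = 2/K_a = 2/(720/11) = 11/360.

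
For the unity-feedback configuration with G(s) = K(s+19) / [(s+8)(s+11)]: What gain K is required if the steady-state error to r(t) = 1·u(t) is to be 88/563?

G(s) has no factors of s in the denominator, so the system is type 0.
K_p = lim_{s→0} G(s) = K·19 / (8·11) = (19/88)·K.
e_ss = 1/(1 + K_p) = 88/563 ⇒ 1 + (19/88)·K = 563/88 ⇒ K = 25.

25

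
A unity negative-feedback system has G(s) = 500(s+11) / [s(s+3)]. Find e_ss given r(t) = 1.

0

One free integrator in G(s): this is a type 1 system.
A type-1 system has K_p = ∞, so it tracks a step input with zero steady-state error.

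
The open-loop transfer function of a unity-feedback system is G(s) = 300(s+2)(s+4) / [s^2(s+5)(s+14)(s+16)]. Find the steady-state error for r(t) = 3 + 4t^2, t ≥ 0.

G(s) has two factors of s in the denominator, so the system is type 2. Treating each term separately:
  • 3: tracked with zero error.
  • 4t^2: e_ss = 8/K_a with K_a=15/7 → 56/15.
Total e_ss = 56/15.

56/15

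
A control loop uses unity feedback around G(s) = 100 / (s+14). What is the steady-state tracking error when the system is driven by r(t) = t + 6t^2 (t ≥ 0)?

infinity

The open loop has no poles at the origin → type 0 system. Treating each term separately:
  • t: a type-0 system cannot track it, e_ss → ∞.
  • 6t^2: a type-0 system cannot track it, e_ss → ∞.
The unbounded component dominates.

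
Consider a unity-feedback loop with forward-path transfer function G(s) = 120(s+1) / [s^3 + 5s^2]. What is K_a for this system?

24

The denominator has no term below 5s^2 — 2 poles at s=0, type 2.
K_a = lim_{s→0} s^2·G(s) = 120·1 / 5 = 24.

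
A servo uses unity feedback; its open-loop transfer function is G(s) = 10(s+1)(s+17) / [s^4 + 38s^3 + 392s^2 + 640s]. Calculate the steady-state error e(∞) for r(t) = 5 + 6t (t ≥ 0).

Lowest-order denominator term is 640s, so the open loop has 1 pole at the origin → type 1 system. Taking each input component in turn:
  • 5: tracked with zero error.
  • 6t: e_ss = 6/K_v with K_v=17/64 → 384/17.
Total e_ss = 384/17.

384/17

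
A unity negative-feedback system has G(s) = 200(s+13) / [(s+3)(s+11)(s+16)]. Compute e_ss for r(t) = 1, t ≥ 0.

The open loop has no poles at the origin → type 0 system.
K_p = lim_{s→0} G(s) = 200·13 / (3·11·16) = 325/66.
e_ss = 1/(1 + K_p) = 1/(391/66) = 66/391.

66/391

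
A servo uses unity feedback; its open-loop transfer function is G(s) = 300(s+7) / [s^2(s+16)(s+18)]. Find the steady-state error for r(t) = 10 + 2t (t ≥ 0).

G(s) has two factors of s in the denominator, so the system is type 2. Treating each term separately:
  • 10: tracked with zero error.
  • 2t: tracked with zero error.
Total e_ss = 0.

0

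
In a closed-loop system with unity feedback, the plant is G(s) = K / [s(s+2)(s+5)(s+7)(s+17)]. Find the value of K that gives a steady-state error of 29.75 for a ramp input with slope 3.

G(s) has one factor of s in the denominator, so the system is type 1.
K_v = lim_{s→0} s·G(s) = K / (2·5·7·17) = (1/1190)·K.
e_ss = 3/K_v = 29.75 ⇒ K_v = 12/119 ⇒ K = (12/119)/(1/1190) = 120.

120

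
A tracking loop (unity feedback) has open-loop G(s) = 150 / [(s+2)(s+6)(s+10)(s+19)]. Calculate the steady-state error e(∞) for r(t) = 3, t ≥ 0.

76/27

The open loop has no poles at the origin → type 0 system.
K_p = lim_{s→0} G(s) = 150 / (2·6·10·19) = 5/76.
e_ss = 3/(1 + K_p) = 3/(81/76) = 76/27.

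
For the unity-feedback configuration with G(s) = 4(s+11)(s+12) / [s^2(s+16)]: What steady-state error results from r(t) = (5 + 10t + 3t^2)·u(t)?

2/11

G(s) has two factors of s in the denominator, so the system is type 2. Taking each input component in turn:
  • 5: tracked with zero error.
  • 10t: tracked with zero error.
  • 3t^2: e_ss = 6/K_a with K_a=33 → 2/11.
Total e_ss = 2/11.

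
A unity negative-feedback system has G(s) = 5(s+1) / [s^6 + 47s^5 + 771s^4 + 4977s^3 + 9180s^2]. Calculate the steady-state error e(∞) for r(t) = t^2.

3672

Factoring s^2 from the denominator leaves a polynomial with constant term 9180, so the system is type 2.
K_a = lim_{s→0} s^2·G(s) = 5·1 / 9180 = 1/1836.
r(t) = t^2 gives R(s) = 2/s^3.
e_ss = 2/K_a = 2/(1/1836) = 3672.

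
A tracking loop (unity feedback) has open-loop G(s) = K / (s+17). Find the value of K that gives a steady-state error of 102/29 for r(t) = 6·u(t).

No free integrators in G(s): this is a type 0 system.
K_p = lim_{s→0} G(s) = K / (17) = (1/17)·K.
e_ss = 6/(1 + K_p) = 102/29 ⇒ 1 + (1/17)·K = 29/17 ⇒ K = 12.

12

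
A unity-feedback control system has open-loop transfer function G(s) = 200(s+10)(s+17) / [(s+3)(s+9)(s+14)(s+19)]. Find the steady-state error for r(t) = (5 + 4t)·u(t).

infinity

The open loop has no poles at the origin → type 0 system. By superposition:
  • 5: e_ss = 5/(1+K_p) with K_p=17000/3591 → 17955/20591.
  • 4t: a type-0 system cannot track it, e_ss → ∞.
The unbounded component dominates.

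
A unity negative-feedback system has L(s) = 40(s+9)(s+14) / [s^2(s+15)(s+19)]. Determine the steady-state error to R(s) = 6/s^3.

The open loop has two poles at the origin → type 2 system.
K_a = lim_{s→0} s^2·L(s) = 40·9·14 / (15·19) = 336/19.
r(t) = 3t^2 gives R(s) = 6/s^3.
e_ss = 6/K_a = 6/(336/19) = 19/56.

19/56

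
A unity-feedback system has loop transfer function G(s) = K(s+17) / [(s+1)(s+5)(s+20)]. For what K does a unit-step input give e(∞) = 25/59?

8

G(s) has no factors of s in the denominator, so the system is type 0.
K_p = lim_{s→0} G(s) = K·17 / (1·5·20) = 0.17·K.
e_ss = 1/(1 + K_p) = 25/59 ⇒ 1 + 0.17·K = 2.36 ⇒ K = 8.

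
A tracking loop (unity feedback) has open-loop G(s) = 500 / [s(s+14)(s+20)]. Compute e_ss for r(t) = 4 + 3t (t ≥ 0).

The open loop has one pole at the origin → type 1 system. By superposition:
  • 4: tracked with zero error.
  • 3t: e_ss = 3/K_v with K_v=25/14 → 1.68.
Total e_ss = 1.68.

1.68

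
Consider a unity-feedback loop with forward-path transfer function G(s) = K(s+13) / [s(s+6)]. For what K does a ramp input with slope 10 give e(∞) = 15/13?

One free integrator in G(s): this is a type 1 system.
K_v = lim_{s→0} s·G(s) = K·13 / (6) = (13/6)·K.
e_ss = 10/K_v = 15/13 ⇒ K_v = 26/3 ⇒ K = (26/3)/(13/6) = 4.

4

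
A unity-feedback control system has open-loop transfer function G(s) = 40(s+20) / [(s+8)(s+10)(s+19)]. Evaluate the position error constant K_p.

10/19

The open loop has no poles at the origin → type 0 system.
K_p = lim_{s→0} G(s) = 40·20 / (8·10·19) = 10/19.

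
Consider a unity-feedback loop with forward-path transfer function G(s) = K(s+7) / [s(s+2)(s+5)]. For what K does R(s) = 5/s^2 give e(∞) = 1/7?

G(s) has one factor of s in the denominator, so the system is type 1.
K_v = lim_{s→0} s·G(s) = K·7 / (2·5) = 0.7·K.
e_ss = 5/K_v = 1/7 ⇒ K_v = 35 ⇒ K = 35/0.7 = 50.

50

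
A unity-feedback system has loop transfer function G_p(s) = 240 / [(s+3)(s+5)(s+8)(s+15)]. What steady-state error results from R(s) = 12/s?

180/17

The open loop has no poles at the origin → type 0 system.
K_p = lim_{s→0} G_p(s) = 240 / (3·5·8·15) = 2/15.
e_ss = 12/(1 + K_p) = 12/(17/15) = 180/17.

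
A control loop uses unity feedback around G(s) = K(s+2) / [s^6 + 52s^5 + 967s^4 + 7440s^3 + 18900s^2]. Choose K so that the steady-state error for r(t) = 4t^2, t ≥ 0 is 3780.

20

Lowest-order denominator term is 18900s^2, so the open loop has 2 poles at the origin → type 2 system.
K_a = lim_{s→0} s^2·G(s) = K·2 / 18900 = (1/9450)·K.
e_ss = 8/K_a = 3780 ⇒ K_a = 2/945 ⇒ K = (2/945)/(1/9450) = 20.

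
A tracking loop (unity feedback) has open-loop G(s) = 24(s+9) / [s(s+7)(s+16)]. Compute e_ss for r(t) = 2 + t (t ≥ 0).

14/27

One free integrator in G(s): this is a type 1 system. By superposition:
  • 2: tracked with zero error.
  • t: e_ss = 1/K_v with K_v=27/14 → 14/27.
Total e_ss = 14/27.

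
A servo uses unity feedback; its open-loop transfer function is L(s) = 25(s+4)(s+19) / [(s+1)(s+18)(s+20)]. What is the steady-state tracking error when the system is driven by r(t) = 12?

The open loop has no poles at the origin → type 0 system.
K_p = lim_{s→0} L(s) = 25·4·19 / (1·18·20) = 95/18.
e_ss = 12/(1 + K_p) = 12/(113/18) = 216/113.

216/113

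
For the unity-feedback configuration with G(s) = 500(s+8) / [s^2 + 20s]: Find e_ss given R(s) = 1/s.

0

The denominator has no term below 20s — 1 pole at s=0, type 1.
A type-1 system has K_p = ∞, so it tracks a step input with zero steady-state error.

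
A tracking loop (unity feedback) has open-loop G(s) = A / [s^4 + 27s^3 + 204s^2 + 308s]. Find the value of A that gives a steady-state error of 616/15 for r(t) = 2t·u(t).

Lowest-order denominator term is 308s, so the open loop has 1 pole at the origin → type 1 system.
K_v = lim_{s→0} s·G(s) = A / 308 = (1/308)·A.
e_ss = 2/K_v = 616/15 ⇒ K_v = 15/308 ⇒ A = (15/308)/(1/308) = 15.

15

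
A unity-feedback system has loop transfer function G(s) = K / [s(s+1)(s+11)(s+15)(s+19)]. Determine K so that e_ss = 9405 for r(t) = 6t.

System type = 1 (one pole at s=0).
K_v = lim_{s→0} s·G(s) = K / (1·11·15·19) = (1/3135)·K.
e_ss = 6/K_v = 9405 ⇒ K_v = 2/3135 ⇒ K = (2/3135)/(1/3135) = 2.

2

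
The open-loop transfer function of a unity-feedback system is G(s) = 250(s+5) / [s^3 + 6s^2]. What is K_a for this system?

625/3

The denominator has no term below 6s^2 — 2 poles at s=0, type 2.
K_a = lim_{s→0} s^2·G(s) = 250·5 / 6 = 625/3.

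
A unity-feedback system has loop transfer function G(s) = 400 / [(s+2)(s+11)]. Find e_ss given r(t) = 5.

55/211

G(s) has no factors of s in the denominator, so the system is type 0.
K_p = lim_{s→0} G(s) = 400 / (2·11) = 200/11.
e_ss = 5/(1 + K_p) = 5/(211/11) = 55/211.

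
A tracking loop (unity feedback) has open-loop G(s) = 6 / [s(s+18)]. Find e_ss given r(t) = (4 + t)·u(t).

One free integrator in G(s): this is a type 1 system. By superposition:
  • 4: tracked with zero error.
  • t: e_ss = 1/K_v with K_v=1/3 → 3.
Total e_ss = 3.

3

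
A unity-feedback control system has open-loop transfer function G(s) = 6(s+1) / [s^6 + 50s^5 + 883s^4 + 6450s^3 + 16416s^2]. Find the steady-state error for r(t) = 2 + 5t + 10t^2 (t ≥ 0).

The denominator has no term below 16416s^2 — 2 poles at s=0, type 2. By superposition:
  • 2: tracked with zero error.
  • 5t: tracked with zero error.
  • 10t^2: e_ss = 20/K_a with K_a=1/2736 → 54720.
Total e_ss = 54720.

54720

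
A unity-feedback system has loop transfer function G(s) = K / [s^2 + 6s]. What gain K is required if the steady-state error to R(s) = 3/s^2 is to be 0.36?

50

Factoring s from the denominator leaves a polynomial with constant term 6, so the system is type 1.
K_v = lim_{s→0} s·G(s) = K / 6 = (1/6)·K.
e_ss = 3/K_v = 0.36 ⇒ K_v = 25/3 ⇒ K = (25/3)/(1/6) = 50.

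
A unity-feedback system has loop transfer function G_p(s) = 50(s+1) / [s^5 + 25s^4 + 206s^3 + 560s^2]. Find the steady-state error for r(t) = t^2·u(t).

22.4

Factoring s^2 from the denominator leaves a polynomial with constant term 560, so the system is type 2.
K_a = lim_{s→0} s^2·G_p(s) = 50·1 / 560 = 5/56.
r(t) = t^2 gives R(s) = 2/s^3.
e_ss = 2/K_a = 2/(5/56) = 22.4.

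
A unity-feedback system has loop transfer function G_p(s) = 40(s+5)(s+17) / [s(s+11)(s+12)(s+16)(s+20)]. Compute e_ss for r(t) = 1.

G_p(s) has one factor of s in the denominator, so the system is type 1.
A type-1 system has K_p = ∞, so it tracks a step input with zero steady-state error.

0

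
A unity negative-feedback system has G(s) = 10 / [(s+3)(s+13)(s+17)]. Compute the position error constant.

System type = 0 (no poles at s=0).
K_p = lim_{s→0} G(s) = 10 / (3·13·17) = 10/663.

10/663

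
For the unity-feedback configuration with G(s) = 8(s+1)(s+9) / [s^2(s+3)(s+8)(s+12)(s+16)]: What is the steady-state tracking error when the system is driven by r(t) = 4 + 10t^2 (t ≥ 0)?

System type = 2 (two poles at s=0). Taking each input component in turn:
  • 4: tracked with zero error.
  • 10t^2: e_ss = 20/K_a with K_a=1/64 → 1280.
Total e_ss = 1280.

1280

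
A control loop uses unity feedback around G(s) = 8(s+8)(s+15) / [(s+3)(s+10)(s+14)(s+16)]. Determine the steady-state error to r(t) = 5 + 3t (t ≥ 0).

infinity

The open loop has no poles at the origin → type 0 system. Treating each term separately:
  • 5: e_ss = 5/(1+K_p) with K_p=1/7 → 4.375.
  • 3t: a type-0 system cannot track it, e_ss → ∞.
The unbounded component dominates.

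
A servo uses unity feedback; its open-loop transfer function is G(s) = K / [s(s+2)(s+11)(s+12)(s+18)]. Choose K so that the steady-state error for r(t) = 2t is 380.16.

25

One free integrator in G(s): this is a type 1 system.
K_v = lim_{s→0} s·G(s) = K / (2·11·12·18) = (1/4752)·K.
e_ss = 2/K_v = 380.16 ⇒ K_v = 25/4752 ⇒ K = (25/4752)/(1/4752) = 25.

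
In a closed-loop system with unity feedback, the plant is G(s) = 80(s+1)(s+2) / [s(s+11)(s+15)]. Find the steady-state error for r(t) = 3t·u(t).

G(s) has one factor of s in the denominator, so the system is type 1.
K_v = lim_{s→0} s·G(s) = 80·1·2 / (11·15) = 32/33.
e_ss = 3/K_v = 3/(32/33) = 99/32.

99/32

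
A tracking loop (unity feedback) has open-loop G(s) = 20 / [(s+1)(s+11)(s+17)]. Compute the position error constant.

20/187

G(s) has no factors of s in the denominator, so the system is type 0.
K_p = lim_{s→0} G(s) = 20 / (1·11·17) = 20/187.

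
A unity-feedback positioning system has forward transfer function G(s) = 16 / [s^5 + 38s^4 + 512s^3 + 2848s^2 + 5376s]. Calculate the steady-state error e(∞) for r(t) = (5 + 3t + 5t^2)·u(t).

infinity

Factoring s from the denominator leaves a polynomial with constant term 5376, so the system is type 1. Taking each input component in turn:
  • 5: tracked with zero error.
  • 3t: e_ss = 3/K_v with K_v=1/336 → 1008.
  • 5t^2: a type-1 system cannot track it, e_ss → ∞.
The unbounded component dominates.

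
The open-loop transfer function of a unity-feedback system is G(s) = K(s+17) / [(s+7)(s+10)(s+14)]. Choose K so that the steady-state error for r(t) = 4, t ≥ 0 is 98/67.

100

System type = 0 (no poles at s=0).
K_p = lim_{s→0} G(s) = K·17 / (7·10·14) = (17/980)·K.
e_ss = 4/(1 + K_p) = 98/67 ⇒ 1 + (17/980)·K = 134/49 ⇒ K = 100.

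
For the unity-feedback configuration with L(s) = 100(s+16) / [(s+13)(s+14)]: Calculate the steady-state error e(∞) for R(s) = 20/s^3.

infinity

System type = 0 (no poles at s=0).
For a type-0 system K_a = 0, so e_ss to a parabolic input is unbounded.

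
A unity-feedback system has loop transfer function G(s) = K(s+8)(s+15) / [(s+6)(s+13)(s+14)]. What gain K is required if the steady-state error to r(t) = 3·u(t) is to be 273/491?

G(s) has no factors of s in the denominator, so the system is type 0.
K_p = lim_{s→0} G(s) = K·8·15 / (6·13·14) = (10/91)·K.
e_ss = 3/(1 + K_p) = 273/491 ⇒ 1 + (10/91)·K = 491/91 ⇒ K = 40.

40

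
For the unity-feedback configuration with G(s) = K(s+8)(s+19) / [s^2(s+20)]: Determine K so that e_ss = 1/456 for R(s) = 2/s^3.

120

System type = 2 (two poles at s=0).
K_a = lim_{s→0} s^2·G(s) = K·8·19 / (20) = 7.6·K.
e_ss = 2/K_a = 1/456 ⇒ K_a = 912 ⇒ K = 912/7.6 = 120.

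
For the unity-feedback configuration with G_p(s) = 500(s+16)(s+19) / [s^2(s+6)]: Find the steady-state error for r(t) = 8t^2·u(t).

3/4750

The open loop has two poles at the origin → type 2 system.
K_a = lim_{s→0} s^2·G_p(s) = 500·16·19 / (6) = 76000/3.
r(t) = 8t^2 gives R(s) = 16/s^3.
e_ss = 16/K_a = 16/(76000/3) = 3/4750.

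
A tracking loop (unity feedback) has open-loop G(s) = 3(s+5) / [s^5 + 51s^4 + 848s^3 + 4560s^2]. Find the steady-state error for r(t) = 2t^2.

Lowest-order denominator term is 4560s^2, so the open loop has 2 poles at the origin → type 2 system.
K_a = lim_{s→0} s^2·G(s) = 3·5 / 4560 = 1/304.
r(t) = 2t^2 gives R(s) = 4/s^3.
e_ss = 4/K_a = 4/(1/304) = 1216.

1216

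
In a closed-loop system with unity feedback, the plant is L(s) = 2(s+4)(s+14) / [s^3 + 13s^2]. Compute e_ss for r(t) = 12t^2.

39/14

Factoring s^2 from the denominator leaves a polynomial with constant term 13, so the system is type 2.
K_a = lim_{s→0} s^2·L(s) = 2·4·14 / 13 = 112/13.
r(t) = 12t^2 gives R(s) = 24/s^3.
e_ss = 24/K_a = 24/(112/13) = 39/14.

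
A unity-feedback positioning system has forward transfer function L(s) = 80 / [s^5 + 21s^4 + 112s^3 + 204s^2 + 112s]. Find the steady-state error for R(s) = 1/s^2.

1.4

The denominator has no term below 112s — 1 pole at s=0, type 1.
K_v = lim_{s→0} s·L(s) = 80 / 112 = 5/7.
e_ss = 1/K_v = 1/(5/7) = 1.4.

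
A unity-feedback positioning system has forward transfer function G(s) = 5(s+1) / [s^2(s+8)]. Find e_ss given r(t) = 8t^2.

25.6

System type = 2 (two poles at s=0).
K_a = lim_{s→0} s^2·G(s) = 5·1 / (8) = 0.625.
r(t) = 8t^2 gives R(s) = 16/s^3.
e_ss = 16/K_a = 16/0.625 = 25.6.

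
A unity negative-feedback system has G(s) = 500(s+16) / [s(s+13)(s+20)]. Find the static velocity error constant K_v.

G(s) has one factor of s in the denominator, so the system is type 1.
K_v = lim_{s→0} s·G(s) = 500·16 / (13·20) = 400/13.

400/13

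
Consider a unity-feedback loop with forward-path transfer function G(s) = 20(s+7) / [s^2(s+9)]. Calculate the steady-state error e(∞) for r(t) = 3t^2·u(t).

27/70

Two free integrators in G(s): this is a type 2 system.
K_a = lim_{s→0} s^2·G(s) = 20·7 / (9) = 140/9.
r(t) = 3t^2 gives R(s) = 6/s^3.
e_ss = 6/K_a = 6/(140/9) = 27/70.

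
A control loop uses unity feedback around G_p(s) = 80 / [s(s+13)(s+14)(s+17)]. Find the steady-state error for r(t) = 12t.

G_p(s) has one factor of s in the denominator, so the system is type 1.
K_v = lim_{s→0} s·G_p(s) = 80 / (13·14·17) = 40/1547.
e_ss = 12/K_v = 12/(40/1547) = 464.1.

464.1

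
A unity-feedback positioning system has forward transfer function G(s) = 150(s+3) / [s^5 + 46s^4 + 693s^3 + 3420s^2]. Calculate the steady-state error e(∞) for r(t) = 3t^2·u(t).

The denominator has no term below 3420s^2 — 2 poles at s=0, type 2.
K_a = lim_{s→0} s^2·G(s) = 150·3 / 3420 = 5/38.
r(t) = 3t^2 gives R(s) = 6/s^3.
e_ss = 6/K_a = 6/(5/38) = 45.6.

45.6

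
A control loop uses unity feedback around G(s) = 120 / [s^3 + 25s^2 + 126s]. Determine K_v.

Lowest-order denominator term is 126s, so the open loop has 1 pole at the origin → type 1 system.
K_v = lim_{s→0} s·G(s) = 120 / 126 = 20/21.

20/21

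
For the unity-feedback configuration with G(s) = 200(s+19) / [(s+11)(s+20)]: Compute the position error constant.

190/11

System type = 0 (no poles at s=0).
K_p = lim_{s→0} G(s) = 200·19 / (11·20) = 190/11.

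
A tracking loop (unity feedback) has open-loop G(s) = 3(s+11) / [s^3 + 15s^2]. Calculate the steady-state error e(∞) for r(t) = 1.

0

The denominator has no term below 15s^2 — 2 poles at s=0, type 2.
K_p = ∞ for a type-2 system; e_ss to a step is zero.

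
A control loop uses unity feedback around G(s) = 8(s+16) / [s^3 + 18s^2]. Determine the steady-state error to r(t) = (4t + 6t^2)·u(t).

1.6875

Lowest-order denominator term is 18s^2, so the open loop has 2 poles at the origin → type 2 system. Treating each term separately:
  • 4t: tracked with zero error.
  • 6t^2: e_ss = 12/K_a with K_a=64/9 → 1.6875.
Total e_ss = 1.6875.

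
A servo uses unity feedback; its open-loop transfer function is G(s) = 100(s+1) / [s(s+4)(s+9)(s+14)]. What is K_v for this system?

25/126

One free integrator in G(s): this is a type 1 system.
K_v = lim_{s→0} s·G(s) = 100·1 / (4·9·14) = 25/126.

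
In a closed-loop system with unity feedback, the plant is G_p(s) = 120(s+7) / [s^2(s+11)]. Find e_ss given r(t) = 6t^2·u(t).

11/70

The open loop has two poles at the origin → type 2 system.
K_a = lim_{s→0} s^2·G_p(s) = 120·7 / (11) = 840/11.
r(t) = 6t^2 gives R(s) = 12/s^3.
e_ss = 12/K_a = 12/(840/11) = 11/70.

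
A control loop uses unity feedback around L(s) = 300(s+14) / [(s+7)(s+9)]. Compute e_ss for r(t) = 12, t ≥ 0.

36/203

No free integrators in L(s): this is a type 0 system.
K_p = lim_{s→0} L(s) = 300·14 / (7·9) = 200/3.
e_ss = 12/(1 + K_p) = 12/(203/3) = 36/203.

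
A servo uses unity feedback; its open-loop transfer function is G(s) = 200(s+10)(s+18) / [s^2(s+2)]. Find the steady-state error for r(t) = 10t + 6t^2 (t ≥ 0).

1/1500

System type = 2 (two poles at s=0). By superposition:
  • 10t: tracked with zero error.
  • 6t^2: e_ss = 12/K_a with K_a=18000 → 1/1500.
Total e_ss = 1/1500.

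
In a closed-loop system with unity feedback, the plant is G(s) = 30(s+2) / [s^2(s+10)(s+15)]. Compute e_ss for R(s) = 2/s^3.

5

Two free integrators in G(s): this is a type 2 system.
K_a = lim_{s→0} s^2·G(s) = 30·2 / (10·15) = 0.4.
r(t) = t^2 gives R(s) = 2/s^3.
e_ss = 2/K_a = 2/0.4 = 5.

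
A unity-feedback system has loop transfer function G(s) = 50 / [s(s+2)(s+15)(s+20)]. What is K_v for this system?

1/12

One free integrator in G(s): this is a type 1 system.
K_v = lim_{s→0} s·G(s) = 50 / (2·15·20) = 1/12.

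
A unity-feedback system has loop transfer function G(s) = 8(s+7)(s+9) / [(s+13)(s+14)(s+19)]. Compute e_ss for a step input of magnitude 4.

System type = 0 (no poles at s=0).
K_p = lim_{s→0} G(s) = 8·7·9 / (13·14·19) = 36/247.
e_ss = 4/(1 + K_p) = 4/(283/247) = 988/283.

988/283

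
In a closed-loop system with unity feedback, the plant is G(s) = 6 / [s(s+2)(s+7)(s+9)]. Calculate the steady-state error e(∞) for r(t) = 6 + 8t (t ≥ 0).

One free integrator in G(s): this is a type 1 system. Treating each term separately:
  • 6: tracked with zero error.
  • 8t: e_ss = 8/K_v with K_v=1/21 → 168.
Total e_ss = 168.

168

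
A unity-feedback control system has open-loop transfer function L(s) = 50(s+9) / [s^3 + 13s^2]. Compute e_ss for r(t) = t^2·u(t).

Lowest-order denominator term is 13s^2, so the open loop has 2 poles at the origin → type 2 system.
K_a = lim_{s→0} s^2·L(s) = 50·9 / 13 = 450/13.
r(t) = t^2 gives R(s) = 2/s^3.
e_ss = 2/K_a = 2/(450/13) = 13/225.

13/225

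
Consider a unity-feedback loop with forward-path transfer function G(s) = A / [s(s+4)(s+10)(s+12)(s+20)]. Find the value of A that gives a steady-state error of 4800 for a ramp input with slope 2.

G(s) has one factor of s in the denominator, so the system is type 1.
K_v = lim_{s→0} s·G(s) = A / (4·10·12·20) = (1/9600)·A.
e_ss = 2/K_v = 4800 ⇒ K_v = 1/2400 ⇒ A = (1/2400)/(1/9600) = 4.

4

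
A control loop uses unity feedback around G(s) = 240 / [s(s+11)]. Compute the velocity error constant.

240/11

G(s) has one factor of s in the denominator, so the system is type 1.
K_v = lim_{s→0} s·G(s) = 240 / (11) = 240/11.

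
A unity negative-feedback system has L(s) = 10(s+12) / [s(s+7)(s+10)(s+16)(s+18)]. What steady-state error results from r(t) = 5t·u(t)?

System type = 1 (one pole at s=0).
K_v = lim_{s→0} s·L(s) = 10·12 / (7·10·16·18) = 1/168.
e_ss = 5/K_v = 5/(1/168) = 840.

840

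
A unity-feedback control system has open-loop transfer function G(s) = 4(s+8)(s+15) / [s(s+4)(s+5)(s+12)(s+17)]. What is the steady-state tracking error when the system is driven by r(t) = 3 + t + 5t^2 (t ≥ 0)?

The open loop has one pole at the origin → type 1 system. Taking each input component in turn:
  • 3: tracked with zero error.
  • t: e_ss = 1/K_v with K_v=2/17 → 8.5.
  • 5t^2: a type-1 system cannot track it, e_ss → ∞.
The unbounded component dominates.

infinity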